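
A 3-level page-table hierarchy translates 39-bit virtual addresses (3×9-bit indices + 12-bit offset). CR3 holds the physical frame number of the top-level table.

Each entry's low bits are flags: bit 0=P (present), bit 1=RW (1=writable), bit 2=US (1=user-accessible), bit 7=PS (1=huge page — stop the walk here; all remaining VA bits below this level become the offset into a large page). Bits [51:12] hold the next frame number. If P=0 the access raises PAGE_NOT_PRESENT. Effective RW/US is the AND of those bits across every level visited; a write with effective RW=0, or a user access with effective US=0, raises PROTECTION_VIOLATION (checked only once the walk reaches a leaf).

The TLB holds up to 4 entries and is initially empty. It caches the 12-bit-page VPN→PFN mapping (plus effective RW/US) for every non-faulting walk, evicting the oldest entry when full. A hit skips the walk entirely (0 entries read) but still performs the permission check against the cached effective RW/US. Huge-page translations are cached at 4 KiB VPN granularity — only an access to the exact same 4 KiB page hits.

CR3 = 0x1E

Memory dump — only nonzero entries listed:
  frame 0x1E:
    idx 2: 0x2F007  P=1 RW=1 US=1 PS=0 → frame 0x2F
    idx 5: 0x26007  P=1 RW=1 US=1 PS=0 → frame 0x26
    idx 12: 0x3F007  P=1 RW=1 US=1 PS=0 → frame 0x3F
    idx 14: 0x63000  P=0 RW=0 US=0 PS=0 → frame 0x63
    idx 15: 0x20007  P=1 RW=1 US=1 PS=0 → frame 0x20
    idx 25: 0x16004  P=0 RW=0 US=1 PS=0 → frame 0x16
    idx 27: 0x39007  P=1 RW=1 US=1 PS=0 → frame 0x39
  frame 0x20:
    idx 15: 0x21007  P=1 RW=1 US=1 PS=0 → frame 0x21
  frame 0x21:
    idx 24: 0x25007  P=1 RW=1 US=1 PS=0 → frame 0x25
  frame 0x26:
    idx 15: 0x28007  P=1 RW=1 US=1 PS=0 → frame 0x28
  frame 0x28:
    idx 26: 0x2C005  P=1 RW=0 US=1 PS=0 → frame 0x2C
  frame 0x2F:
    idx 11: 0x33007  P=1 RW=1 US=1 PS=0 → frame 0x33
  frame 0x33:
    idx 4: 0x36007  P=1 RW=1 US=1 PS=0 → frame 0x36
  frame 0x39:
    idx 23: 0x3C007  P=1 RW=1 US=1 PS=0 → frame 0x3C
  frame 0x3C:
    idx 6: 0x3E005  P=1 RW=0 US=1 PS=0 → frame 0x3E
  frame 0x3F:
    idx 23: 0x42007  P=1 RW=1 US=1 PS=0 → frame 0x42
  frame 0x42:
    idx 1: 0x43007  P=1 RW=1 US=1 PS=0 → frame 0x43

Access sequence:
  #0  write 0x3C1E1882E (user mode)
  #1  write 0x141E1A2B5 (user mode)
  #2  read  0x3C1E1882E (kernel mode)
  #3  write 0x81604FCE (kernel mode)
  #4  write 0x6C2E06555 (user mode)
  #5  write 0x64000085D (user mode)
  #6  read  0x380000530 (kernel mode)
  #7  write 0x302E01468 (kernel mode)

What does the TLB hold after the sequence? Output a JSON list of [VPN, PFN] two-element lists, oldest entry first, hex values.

Per-access translation:
#0 VA=0x3C1E1882E (w,user):
  L0 @0x1E[15] → 0x20007  P=1,RW=1,US=1,PS=0
  L1 @0x20[15] → 0x21007  P=1,RW=1,US=1,PS=0
  L2 @0x21[24] → 0x25007  P=1,RW=1,US=1,PS=0
  ✓ 0x2582E  — 3 lookups
#1 VA=0x141E1A2B5 (w,user):
  L0 @0x1E[5] → 0x26007  P=1,RW=1,US=1,PS=0
  L1 @0x26[15] → 0x28007  P=1,RW=1,US=1,PS=0
  L2 @0x28[26] → 0x2C005  P=1,RW=0,US=1,PS=0
  ✗ PROTECTION_VIOLATION  [3 reads]
#2 VA=0x3C1E1882E (r,kernel):
  TLB hit vpn=0x3C1E18 → PA=0x2582E
#3 VA=0x81604FCE (w,kernel):
  L0 @0x1E[2] → 0x2F007  P=1,RW=1,US=1,PS=0
  L1 @0x2F[11] → 0x33007  P=1,RW=1,US=1,PS=0
  L2 @0x33[4] → 0x36007  P=1,RW=1,US=1,PS=0
  ✓ 0x36FCE  — 3 lookups
#4 VA=0x6C2E06555 (w,user):
  L0 @0x1E[27] → 0x39007  P=1,RW=1,US=1,PS=0
  L1 @0x39[23] → 0x3C007  P=1,RW=1,US=1,PS=0
  L2 @0x3C[6] → 0x3E005  P=1,RW=0,US=1,PS=0
  ✗ PROTECTION_VIOLATION  [3 reads]
#5 VA=0x64000085D (w,user):
  L0 @0x1E[25] → 0x16004  P=0,RW=0,US=1,PS=0
  ✗ PAGE_NOT_PRESENT  [1 reads]
#6 VA=0x380000530 (r,kernel):
  L0 @0x1E[14] → 0x63000  P=0,RW=0,US=0,PS=0
  ✗ PAGE_NOT_PRESENT  [1 reads]
#7 VA=0x302E01468 (w,kernel):
  L0 @0x1E[12] → 0x3F007  P=1,RW=1,US=1,PS=0
  L1 @0x3F[23] → 0x42007  P=1,RW=1,US=1,PS=0
  L2 @0x42[1] → 0x43007  P=1,RW=1,US=1,PS=0
  ✓ 0x43468  — 3 lookups

TLB: [["0x3C1E18", "0x25"], ["0x81604", "0x36"], ["0x302E01", "0x43"]]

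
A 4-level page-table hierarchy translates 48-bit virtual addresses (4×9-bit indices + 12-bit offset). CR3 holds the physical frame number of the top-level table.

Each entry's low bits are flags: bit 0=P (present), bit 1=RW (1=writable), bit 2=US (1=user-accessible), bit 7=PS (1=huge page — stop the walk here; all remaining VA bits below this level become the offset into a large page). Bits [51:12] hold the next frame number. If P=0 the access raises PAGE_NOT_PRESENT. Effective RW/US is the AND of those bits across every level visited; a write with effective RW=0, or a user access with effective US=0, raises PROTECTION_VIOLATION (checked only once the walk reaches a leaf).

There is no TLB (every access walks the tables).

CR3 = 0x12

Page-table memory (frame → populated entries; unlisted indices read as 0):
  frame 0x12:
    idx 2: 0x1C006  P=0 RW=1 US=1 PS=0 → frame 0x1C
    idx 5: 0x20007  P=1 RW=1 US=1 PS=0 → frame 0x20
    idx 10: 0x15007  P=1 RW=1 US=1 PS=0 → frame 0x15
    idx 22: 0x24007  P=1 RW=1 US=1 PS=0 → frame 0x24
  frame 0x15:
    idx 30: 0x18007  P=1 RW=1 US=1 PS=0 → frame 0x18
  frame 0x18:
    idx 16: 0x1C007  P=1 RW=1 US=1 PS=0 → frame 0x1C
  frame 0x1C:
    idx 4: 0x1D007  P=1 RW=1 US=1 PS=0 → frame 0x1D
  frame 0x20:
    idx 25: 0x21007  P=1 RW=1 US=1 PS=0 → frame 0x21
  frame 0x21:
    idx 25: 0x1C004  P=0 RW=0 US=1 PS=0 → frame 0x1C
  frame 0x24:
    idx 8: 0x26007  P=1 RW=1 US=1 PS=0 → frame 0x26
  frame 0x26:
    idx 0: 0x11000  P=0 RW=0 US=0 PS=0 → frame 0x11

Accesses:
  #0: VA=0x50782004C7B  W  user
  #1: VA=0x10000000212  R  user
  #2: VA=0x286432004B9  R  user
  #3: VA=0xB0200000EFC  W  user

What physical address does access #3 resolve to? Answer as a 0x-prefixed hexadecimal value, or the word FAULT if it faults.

Trace:
#0 VA=0x50782004C7B (w,user):
  lvl0: tbl 0x12, slot 10 ⇒ 0x15007 (P1/RW1/US1/PS0)
  lvl1: tbl 0x15, slot 30 ⇒ 0x18007 (P1/RW1/US1/PS0)
  lvl2: tbl 0x18, slot 16 ⇒ 0x1C007 (P1/RW1/US1/PS0)
  lvl3: tbl 0x1C, slot 4 ⇒ 0x1D007 (P1/RW1/US1/PS0)
  ✓ 0x1DC7B  — 4 lookups
#1 VA=0x10000000212 (r,user):
  lvl0: tbl 0x12, slot 2 ⇒ 0x1C006 (P0/RW1/US1/PS0)
  ✗ PAGE_NOT_PRESENT  [1 reads]
#2 VA=0x286432004B9 (r,user):
  lvl0: tbl 0x12, slot 5 ⇒ 0x20007 (P1/RW1/US1/PS0)
  lvl1: tbl 0x20, slot 25 ⇒ 0x21007 (P1/RW1/US1/PS0)
  lvl2: tbl 0x21, slot 25 ⇒ 0x1C004 (P0/RW0/US1/PS0)
  ✗ PAGE_NOT_PRESENT  [3 reads]
#3 VA=0xB0200000EFC (w,user):
  lvl0: tbl 0x12, slot 22 ⇒ 0x24007 (P1/RW1/US1/PS0)
  lvl1: tbl 0x24, slot 8 ⇒ 0x26007 (P1/RW1/US1/PS0)
  lvl2: tbl 0x26, slot 0 ⇒ 0x11000 (P0/RW0/US0/PS0)
  ✗ PAGE_NOT_PRESENT  [3 reads]

Access #3 PA: FAULT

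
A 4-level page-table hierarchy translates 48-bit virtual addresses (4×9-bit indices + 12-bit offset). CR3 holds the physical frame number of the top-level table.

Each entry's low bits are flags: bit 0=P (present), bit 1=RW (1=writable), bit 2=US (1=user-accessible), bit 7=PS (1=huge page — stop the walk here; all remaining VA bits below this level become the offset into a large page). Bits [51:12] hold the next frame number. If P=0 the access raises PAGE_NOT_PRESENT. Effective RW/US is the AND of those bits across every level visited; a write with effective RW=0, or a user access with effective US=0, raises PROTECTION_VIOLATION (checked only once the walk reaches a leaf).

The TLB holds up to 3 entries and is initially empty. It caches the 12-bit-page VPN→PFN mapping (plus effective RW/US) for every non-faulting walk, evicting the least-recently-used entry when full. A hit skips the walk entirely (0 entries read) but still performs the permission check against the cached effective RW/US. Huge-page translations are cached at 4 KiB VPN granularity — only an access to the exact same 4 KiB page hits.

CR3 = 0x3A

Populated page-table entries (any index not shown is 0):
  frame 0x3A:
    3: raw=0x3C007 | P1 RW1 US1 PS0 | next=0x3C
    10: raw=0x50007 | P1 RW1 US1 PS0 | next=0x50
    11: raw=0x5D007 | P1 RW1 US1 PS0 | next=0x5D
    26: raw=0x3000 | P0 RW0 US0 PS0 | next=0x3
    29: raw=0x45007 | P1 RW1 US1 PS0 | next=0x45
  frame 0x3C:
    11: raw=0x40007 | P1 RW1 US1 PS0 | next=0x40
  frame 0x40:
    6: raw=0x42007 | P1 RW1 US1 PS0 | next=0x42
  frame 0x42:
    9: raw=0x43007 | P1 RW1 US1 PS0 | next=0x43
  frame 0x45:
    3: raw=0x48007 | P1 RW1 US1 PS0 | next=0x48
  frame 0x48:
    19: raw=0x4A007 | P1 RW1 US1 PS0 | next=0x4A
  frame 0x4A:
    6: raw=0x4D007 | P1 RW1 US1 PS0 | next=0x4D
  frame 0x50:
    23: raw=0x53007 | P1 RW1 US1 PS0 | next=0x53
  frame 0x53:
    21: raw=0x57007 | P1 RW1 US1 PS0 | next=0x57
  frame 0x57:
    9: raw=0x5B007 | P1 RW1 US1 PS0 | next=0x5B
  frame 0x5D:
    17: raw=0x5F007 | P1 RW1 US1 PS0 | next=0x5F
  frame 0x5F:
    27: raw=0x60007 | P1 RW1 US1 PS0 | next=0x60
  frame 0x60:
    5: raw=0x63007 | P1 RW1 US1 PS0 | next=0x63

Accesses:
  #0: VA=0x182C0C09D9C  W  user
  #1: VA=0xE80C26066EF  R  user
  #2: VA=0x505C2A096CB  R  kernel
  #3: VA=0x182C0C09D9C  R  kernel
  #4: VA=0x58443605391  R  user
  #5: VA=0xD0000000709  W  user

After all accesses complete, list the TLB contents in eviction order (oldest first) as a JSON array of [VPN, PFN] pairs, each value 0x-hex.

Walk each access:
#0 VA=0x182C0C09D9C (w,user):
  lvl0: tbl 0x3A, slot 3 ⇒ 0x3C007 (P1/RW1/US1/PS0)
  lvl1: tbl 0x3C, slot 11 ⇒ 0x40007 (P1/RW1/US1/PS0)
  lvl2: tbl 0x40, slot 6 ⇒ 0x42007 (P1/RW1/US1/PS0)
  lvl3: tbl 0x42, slot 9 ⇒ 0x43007 (P1/RW1/US1/PS0)
  → PA=0x43D9C  (4 entries read)
#1 VA=0xE80C26066EF (r,user):
  lvl0: tbl 0x3A, slot 29 ⇒ 0x45007 (P1/RW1/US1/PS0)
  lvl1: tbl 0x45, slot 3 ⇒ 0x48007 (P1/RW1/US1/PS0)
  lvl2: tbl 0x48, slot 19 ⇒ 0x4A007 (P1/RW1/US1/PS0)
  lvl3: tbl 0x4A, slot 6 ⇒ 0x4D007 (P1/RW1/US1/PS0)
  → PA=0x4D6EF  (4 entries read)
#2 VA=0x505C2A096CB (r,kernel):
  lvl0: tbl 0x3A, slot 10 ⇒ 0x50007 (P1/RW1/US1/PS0)
  lvl1: tbl 0x50, slot 23 ⇒ 0x53007 (P1/RW1/US1/PS0)
  lvl2: tbl 0x53, slot 21 ⇒ 0x57007 (P1/RW1/US1/PS0)
  lvl3: tbl 0x57, slot 9 ⇒ 0x5B007 (P1/RW1/US1/PS0)
  → PA=0x5B6CB  (4 entries read)
#3 VA=0x182C0C09D9C (r,kernel):
  TLB hit vpn=0x182C0C09 → PA=0x43D9C
#4 VA=0x58443605391 (r,user):
  lvl0: tbl 0x3A, slot 11 ⇒ 0x5D007 (P1/RW1/US1/PS0)
  lvl1: tbl 0x5D, slot 17 ⇒ 0x5F007 (P1/RW1/US1/PS0)
  lvl2: tbl 0x5F, slot 27 ⇒ 0x60007 (P1/RW1/US1/PS0)
  lvl3: tbl 0x60, slot 5 ⇒ 0x63007 (P1/RW1/US1/PS0)
  → PA=0x63391  (4 entries read)
#5 VA=0xD0000000709 (w,user):
  lvl0: tbl 0x3A, slot 26 ⇒ 0x3000 (P0/RW0/US0/PS0)
  ✗ PAGE_NOT_PRESENT  [1 reads]

TLB: [["0x505C2A09", "0x5B"], ["0x182C0C09", "0x43"], ["0x58443605", "0x63"]]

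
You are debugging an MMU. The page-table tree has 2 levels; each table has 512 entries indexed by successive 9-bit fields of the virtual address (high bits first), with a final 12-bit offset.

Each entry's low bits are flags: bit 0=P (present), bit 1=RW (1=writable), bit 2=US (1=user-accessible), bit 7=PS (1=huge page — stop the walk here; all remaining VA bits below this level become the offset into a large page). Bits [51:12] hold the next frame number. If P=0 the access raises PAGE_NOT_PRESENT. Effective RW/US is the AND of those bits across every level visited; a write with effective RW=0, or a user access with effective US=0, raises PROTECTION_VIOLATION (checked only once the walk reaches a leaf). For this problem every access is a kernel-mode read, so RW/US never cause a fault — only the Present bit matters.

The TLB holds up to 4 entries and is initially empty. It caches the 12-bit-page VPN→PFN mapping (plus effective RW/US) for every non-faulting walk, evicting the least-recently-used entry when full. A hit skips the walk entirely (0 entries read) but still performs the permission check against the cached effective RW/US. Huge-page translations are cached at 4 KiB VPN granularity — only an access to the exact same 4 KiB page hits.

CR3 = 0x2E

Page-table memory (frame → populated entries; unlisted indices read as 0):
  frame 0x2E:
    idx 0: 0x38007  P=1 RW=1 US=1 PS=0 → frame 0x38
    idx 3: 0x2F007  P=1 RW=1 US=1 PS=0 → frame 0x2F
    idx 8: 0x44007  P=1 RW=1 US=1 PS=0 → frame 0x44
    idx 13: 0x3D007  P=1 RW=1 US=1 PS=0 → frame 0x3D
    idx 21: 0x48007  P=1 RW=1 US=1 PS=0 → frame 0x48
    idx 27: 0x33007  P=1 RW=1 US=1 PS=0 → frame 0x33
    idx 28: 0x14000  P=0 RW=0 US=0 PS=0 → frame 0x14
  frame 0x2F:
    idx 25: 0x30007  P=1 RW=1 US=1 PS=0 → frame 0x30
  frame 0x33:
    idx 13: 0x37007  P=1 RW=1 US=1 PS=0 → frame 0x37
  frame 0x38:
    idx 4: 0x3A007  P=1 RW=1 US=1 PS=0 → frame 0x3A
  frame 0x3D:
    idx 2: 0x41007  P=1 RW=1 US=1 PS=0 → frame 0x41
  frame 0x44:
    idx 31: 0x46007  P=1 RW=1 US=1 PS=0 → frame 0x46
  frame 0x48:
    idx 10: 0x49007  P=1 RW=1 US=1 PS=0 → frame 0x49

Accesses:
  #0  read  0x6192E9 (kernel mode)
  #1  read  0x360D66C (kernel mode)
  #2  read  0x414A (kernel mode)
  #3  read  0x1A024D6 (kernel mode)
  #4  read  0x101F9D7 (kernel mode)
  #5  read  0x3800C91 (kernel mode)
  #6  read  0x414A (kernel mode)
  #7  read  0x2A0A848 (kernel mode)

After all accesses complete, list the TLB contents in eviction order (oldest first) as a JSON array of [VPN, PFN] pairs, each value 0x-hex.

Per-access translation:
#0 VA=0x6192E9 (r,kernel):
  L0 @0x2E[3] → 0x2F007  P=1,RW=1,US=1,PS=0
  L1 @0x2F[25] → 0x30007  P=1,RW=1,US=1,PS=0
  ⇒ phys 0x302E9  [2 reads]
#1 VA=0x360D66C (r,kernel):
  L0 @0x2E[27] → 0x33007  P=1,RW=1,US=1,PS=0
  L1 @0x33[13] → 0x37007  P=1,RW=1,US=1,PS=0
  ⇒ phys 0x3766C  [2 reads]
#2 VA=0x414A (r,kernel):
  L0 @0x2E[0] → 0x38007  P=1,RW=1,US=1,PS=0
  L1 @0x38[4] → 0x3A007  P=1,RW=1,US=1,PS=0
  ⇒ phys 0x3A14A  [2 reads]
#3 VA=0x1A024D6 (r,kernel):
  L0 @0x2E[13] → 0x3D007  P=1,RW=1,US=1,PS=0
  L1 @0x3D[2] → 0x41007  P=1,RW=1,US=1,PS=0
  ⇒ phys 0x414D6  [2 reads]
#4 VA=0x101F9D7 (r,kernel):
  L0 @0x2E[8] → 0x44007  P=1,RW=1,US=1,PS=0
  L1 @0x44[31] → 0x46007  P=1,RW=1,US=1,PS=0
  ⇒ phys 0x469D7  [2 reads]
#5 VA=0x3800C91 (r,kernel):
  L0 @0x2E[28] → 0x14000  P=0,RW=0,US=0,PS=0
  ✗ PAGE_NOT_PRESENT  [1 reads]
#6 VA=0x414A (r,kernel):
  TLB hit vpn=0x4 → PA=0x3A14A
#7 VA=0x2A0A848 (r,kernel):
  L0 @0x2E[21] → 0x48007  P=1,RW=1,US=1,PS=0
  L1 @0x48[10] → 0x49007  P=1,RW=1,US=1,PS=0
  ⇒ phys 0x49848  [2 reads]

TLB: [["0x1A02", "0x41"], ["0x101F", "0x46"], ["0x4", "0x3A"], ["0x2A0A", "0x49"]]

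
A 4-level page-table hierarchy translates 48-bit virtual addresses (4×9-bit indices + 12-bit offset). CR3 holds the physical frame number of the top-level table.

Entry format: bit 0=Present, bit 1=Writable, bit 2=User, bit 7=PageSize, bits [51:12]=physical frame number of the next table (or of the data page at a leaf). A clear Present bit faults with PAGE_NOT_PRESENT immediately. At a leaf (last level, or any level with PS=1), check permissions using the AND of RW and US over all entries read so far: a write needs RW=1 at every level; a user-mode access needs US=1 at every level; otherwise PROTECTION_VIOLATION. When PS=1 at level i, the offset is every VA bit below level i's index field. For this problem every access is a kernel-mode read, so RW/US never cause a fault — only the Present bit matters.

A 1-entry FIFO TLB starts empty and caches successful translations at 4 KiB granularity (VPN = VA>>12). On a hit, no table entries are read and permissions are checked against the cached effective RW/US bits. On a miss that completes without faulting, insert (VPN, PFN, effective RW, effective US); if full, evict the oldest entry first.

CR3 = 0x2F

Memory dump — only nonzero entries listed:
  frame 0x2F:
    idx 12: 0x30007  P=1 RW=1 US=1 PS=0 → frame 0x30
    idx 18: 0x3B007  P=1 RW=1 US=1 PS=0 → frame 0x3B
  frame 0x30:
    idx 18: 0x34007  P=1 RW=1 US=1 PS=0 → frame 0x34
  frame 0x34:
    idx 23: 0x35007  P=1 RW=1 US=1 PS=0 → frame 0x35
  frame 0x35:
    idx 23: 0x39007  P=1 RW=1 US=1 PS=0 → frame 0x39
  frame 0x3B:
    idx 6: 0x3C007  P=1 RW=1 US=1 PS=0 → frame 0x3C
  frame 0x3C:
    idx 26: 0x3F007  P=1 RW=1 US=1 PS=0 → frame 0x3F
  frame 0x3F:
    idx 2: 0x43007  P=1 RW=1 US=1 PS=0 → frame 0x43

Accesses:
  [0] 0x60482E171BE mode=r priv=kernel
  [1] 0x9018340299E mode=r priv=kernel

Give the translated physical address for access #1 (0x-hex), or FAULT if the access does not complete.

Per-access translation:
#0 VA=0x60482E171BE (r,kernel):
  L0 @0x2F[12] → 0x30007  P=1,RW=1,US=1,PS=0
  L1 @0x30[18] → 0x34007  P=1,RW=1,US=1,PS=0
  L2 @0x34[23] → 0x35007  P=1,RW=1,US=1,PS=0
  L3 @0x35[23] → 0x39007  P=1,RW=1,US=1,PS=0
  → PA=0x391BE  (4 entries read)
#1 VA=0x9018340299E (r,kernel):
  L0 @0x2F[18] → 0x3B007  P=1,RW=1,US=1,PS=0
  L1 @0x3B[6] → 0x3C007  P=1,RW=1,US=1,PS=0
  L2 @0x3C[26] → 0x3F007  P=1,RW=1,US=1,PS=0
  L3 @0x3F[2] → 0x43007  P=1,RW=1,US=1,PS=0
  → PA=0x4399E  (4 entries read)

Access #1 PA: 0x4399E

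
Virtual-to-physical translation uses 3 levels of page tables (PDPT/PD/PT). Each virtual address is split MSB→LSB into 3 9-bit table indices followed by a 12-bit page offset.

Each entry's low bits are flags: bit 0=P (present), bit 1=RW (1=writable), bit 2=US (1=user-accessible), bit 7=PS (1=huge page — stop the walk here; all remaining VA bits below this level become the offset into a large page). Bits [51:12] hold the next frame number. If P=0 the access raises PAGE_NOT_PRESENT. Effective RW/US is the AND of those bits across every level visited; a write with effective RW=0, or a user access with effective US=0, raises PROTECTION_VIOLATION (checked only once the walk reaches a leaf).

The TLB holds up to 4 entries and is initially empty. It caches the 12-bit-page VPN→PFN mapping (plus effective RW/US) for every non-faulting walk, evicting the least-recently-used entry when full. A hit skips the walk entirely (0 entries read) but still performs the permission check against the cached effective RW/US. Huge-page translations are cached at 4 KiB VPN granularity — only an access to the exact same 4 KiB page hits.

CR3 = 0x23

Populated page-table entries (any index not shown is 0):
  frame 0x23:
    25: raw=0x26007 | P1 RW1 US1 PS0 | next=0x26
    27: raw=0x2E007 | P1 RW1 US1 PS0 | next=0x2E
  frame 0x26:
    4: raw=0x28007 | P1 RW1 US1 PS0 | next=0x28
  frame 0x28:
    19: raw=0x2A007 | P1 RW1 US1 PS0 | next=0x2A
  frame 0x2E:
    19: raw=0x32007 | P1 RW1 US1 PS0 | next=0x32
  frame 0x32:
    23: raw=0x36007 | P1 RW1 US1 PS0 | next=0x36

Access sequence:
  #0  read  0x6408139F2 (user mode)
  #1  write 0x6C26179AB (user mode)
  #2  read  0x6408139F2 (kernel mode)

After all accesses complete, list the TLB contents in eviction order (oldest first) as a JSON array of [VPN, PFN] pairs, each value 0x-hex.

Walk each access:
#0 VA=0x6408139F2 (r,user):
  lvl0: tbl 0x23, slot 25 ⇒ 0x26007 (P1/RW1/US1/PS0)
  lvl1: tbl 0x26, slot 4 ⇒ 0x28007 (P1/RW1/US1/PS0)
  lvl2: tbl 0x28, slot 19 ⇒ 0x2A007 (P1/RW1/US1/PS0)
  → PA=0x2A9F2  (3 entries read)
#1 VA=0x6C26179AB (w,user):
  lvl0: tbl 0x23, slot 27 ⇒ 0x2E007 (P1/RW1/US1/PS0)
  lvl1: tbl 0x2E, slot 19 ⇒ 0x32007 (P1/RW1/US1/PS0)
  lvl2: tbl 0x32, slot 23 ⇒ 0x36007 (P1/RW1/US1/PS0)
  → PA=0x369AB  (3 entries read)
#2 VA=0x6408139F2 (r,kernel):
  TLB hit vpn=0x640813 → PA=0x2A9F2

TLB: [["0x6C2617", "0x36"], ["0x640813", "0x2A"]]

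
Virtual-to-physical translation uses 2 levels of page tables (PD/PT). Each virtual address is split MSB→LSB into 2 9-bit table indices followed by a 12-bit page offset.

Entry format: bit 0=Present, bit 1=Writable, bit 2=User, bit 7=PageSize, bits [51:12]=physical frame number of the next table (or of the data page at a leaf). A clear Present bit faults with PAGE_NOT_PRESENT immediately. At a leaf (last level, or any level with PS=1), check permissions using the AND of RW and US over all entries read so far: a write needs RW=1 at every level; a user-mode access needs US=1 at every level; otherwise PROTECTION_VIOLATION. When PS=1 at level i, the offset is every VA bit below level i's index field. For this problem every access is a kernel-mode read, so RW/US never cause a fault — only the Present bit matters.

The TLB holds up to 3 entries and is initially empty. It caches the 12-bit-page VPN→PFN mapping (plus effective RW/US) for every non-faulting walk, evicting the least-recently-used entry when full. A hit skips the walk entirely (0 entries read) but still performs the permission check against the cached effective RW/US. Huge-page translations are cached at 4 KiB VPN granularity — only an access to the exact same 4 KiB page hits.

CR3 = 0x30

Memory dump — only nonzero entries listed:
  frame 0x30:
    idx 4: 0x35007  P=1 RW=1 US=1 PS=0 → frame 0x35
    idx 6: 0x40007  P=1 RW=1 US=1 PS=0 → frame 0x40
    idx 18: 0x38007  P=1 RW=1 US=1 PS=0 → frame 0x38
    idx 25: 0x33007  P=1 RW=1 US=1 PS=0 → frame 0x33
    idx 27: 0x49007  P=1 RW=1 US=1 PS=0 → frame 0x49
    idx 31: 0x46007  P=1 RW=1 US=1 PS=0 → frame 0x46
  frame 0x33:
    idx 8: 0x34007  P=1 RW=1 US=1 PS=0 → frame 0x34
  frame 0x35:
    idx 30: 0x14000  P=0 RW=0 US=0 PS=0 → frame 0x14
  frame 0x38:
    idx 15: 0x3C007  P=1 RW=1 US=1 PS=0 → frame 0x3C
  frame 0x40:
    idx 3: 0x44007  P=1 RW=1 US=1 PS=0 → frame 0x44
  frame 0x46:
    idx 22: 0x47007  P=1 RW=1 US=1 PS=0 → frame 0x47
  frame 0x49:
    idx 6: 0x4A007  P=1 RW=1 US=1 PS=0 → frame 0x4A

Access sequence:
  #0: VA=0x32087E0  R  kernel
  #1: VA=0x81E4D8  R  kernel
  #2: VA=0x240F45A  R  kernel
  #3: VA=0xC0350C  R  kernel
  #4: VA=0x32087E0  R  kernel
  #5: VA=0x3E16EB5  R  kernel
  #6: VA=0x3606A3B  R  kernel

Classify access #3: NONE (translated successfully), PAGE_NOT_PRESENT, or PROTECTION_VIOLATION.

Per-access translation:
#0 VA=0x32087E0 (r,kernel):
  L0 @0x30[25] → 0x33007  P=1,RW=1,US=1,PS=0
  L1 @0x33[8] → 0x34007  P=1,RW=1,US=1,PS=0
  ⇒ phys 0x347E0  [2 reads]
#1 VA=0x81E4D8 (r,kernel):
  L0 @0x30[4] → 0x35007  P=1,RW=1,US=1,PS=0
  L1 @0x35[30] → 0x14000  P=0,RW=0,US=0,PS=0
  ✗ PAGE_NOT_PRESENT  [2 reads]
#2 VA=0x240F45A (r,kernel):
  L0 @0x30[18] → 0x38007  P=1,RW=1,US=1,PS=0
  L1 @0x38[15] → 0x3C007  P=1,RW=1,US=1,PS=0
  ⇒ phys 0x3C45A  [2 reads]
#3 VA=0xC0350C (r,kernel):
  L0 @0x30[6] → 0x40007  P=1,RW=1,US=1,PS=0
  L1 @0x40[3] → 0x44007  P=1,RW=1,US=1,PS=0
  ⇒ phys 0x4450C  [2 reads]
#4 VA=0x32087E0 (r,kernel):
  TLB hit vpn=0x3208 → PA=0x347E0
#5 VA=0x3E16EB5 (r,kernel):
  L0 @0x30[31] → 0x46007  P=1,RW=1,US=1,PS=0
  L1 @0x46[22] → 0x47007  P=1,RW=1,US=1,PS=0
  ⇒ phys 0x47EB5  [2 reads]
#6 VA=0x3606A3B (r,kernel):
  L0 @0x30[27] → 0x49007  P=1,RW=1,US=1,PS=0
  L1 @0x49[6] → 0x4A007  P=1,RW=1,US=1,PS=0
  ⇒ phys 0x4AA3B  [2 reads]

Access #3 fault: NONE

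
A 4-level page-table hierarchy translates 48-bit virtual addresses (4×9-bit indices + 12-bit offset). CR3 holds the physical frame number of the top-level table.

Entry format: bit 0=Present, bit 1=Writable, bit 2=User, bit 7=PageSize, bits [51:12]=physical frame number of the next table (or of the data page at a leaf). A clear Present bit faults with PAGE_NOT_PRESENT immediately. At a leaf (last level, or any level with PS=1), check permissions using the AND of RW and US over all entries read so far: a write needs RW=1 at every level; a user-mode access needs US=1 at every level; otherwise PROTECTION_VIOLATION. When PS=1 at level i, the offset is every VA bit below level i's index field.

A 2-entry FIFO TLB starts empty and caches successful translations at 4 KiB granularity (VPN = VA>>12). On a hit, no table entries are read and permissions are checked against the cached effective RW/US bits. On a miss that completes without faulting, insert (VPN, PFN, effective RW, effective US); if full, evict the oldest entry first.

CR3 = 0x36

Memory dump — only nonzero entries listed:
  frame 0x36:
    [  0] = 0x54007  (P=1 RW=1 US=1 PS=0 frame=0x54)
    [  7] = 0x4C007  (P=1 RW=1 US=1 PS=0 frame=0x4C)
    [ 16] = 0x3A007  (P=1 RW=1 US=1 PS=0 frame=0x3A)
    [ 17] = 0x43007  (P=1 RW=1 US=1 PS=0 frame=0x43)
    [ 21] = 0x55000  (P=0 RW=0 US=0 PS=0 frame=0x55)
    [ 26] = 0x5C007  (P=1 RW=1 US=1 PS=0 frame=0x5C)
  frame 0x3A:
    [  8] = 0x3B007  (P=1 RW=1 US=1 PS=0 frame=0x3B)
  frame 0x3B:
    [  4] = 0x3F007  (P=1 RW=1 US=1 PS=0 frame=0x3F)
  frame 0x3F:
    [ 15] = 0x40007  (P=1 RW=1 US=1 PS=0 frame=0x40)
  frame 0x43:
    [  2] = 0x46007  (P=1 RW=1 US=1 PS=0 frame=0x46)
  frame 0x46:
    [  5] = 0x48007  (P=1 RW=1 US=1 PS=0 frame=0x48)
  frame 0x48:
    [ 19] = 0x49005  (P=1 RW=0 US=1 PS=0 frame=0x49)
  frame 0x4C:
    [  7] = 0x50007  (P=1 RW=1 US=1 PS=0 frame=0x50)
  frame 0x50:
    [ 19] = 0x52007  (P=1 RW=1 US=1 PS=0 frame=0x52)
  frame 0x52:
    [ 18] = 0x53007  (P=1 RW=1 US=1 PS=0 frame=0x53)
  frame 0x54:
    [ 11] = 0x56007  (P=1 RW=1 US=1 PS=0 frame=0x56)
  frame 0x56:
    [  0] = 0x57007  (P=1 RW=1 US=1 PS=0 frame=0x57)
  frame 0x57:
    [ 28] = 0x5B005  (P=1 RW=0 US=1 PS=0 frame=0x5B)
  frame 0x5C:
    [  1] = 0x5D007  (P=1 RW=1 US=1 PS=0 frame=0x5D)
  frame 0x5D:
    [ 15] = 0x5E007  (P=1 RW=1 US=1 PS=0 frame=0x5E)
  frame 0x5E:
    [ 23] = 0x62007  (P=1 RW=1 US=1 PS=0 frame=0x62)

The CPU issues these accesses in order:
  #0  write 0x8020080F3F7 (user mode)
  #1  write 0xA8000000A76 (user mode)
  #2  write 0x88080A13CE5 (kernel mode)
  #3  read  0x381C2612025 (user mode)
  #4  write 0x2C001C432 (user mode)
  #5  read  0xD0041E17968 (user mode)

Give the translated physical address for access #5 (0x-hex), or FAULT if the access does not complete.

Walk each access:
#0 VA=0x8020080F3F7 (w,user):
  lvl0: tbl 0x36, slot 16 ⇒ 0x3A007 (P1/RW1/US1/PS0)
  lvl1: tbl 0x3A, slot 8 ⇒ 0x3B007 (P1/RW1/US1/PS0)
  lvl2: tbl 0x3B, slot 4 ⇒ 0x3F007 (P1/RW1/US1/PS0)
  lvl3: tbl 0x3F, slot 15 ⇒ 0x40007 (P1/RW1/US1/PS0)
  ✓ 0x403F7  — 4 lookups
#1 VA=0xA8000000A76 (w,user):
  lvl0: tbl 0x36, slot 21 ⇒ 0x55000 (P0/RW0/US0/PS0)
  → PAGE_NOT_PRESENT  (1 entries read)
#2 VA=0x88080A13CE5 (w,kernel):
  lvl0: tbl 0x36, slot 17 ⇒ 0x43007 (P1/RW1/US1/PS0)
  lvl1: tbl 0x43, slot 2 ⇒ 0x46007 (P1/RW1/US1/PS0)
  lvl2: tbl 0x46, slot 5 ⇒ 0x48007 (P1/RW1/US1/PS0)
  lvl3: tbl 0x48, slot 19 ⇒ 0x49005 (P1/RW0/US1/PS0)
  → PROTECTION_VIOLATION  (4 entries read)
#3 VA=0x381C2612025 (r,user):
  lvl0: tbl 0x36, slot 7 ⇒ 0x4C007 (P1/RW1/US1/PS0)
  lvl1: tbl 0x4C, slot 7 ⇒ 0x50007 (P1/RW1/US1/PS0)
  lvl2: tbl 0x50, slot 19 ⇒ 0x52007 (P1/RW1/US1/PS0)
  lvl3: tbl 0x52, slot 18 ⇒ 0x53007 (P1/RW1/US1/PS0)
  ✓ 0x53025  — 4 lookups
#4 VA=0x2C001C432 (w,user):
  lvl0: tbl 0x36, slot 0 ⇒ 0x54007 (P1/RW1/US1/PS0)
  lvl1: tbl 0x54, slot 11 ⇒ 0x56007 (P1/RW1/US1/PS0)
  lvl2: tbl 0x56, slot 0 ⇒ 0x57007 (P1/RW1/US1/PS0)
  lvl3: tbl 0x57, slot 28 ⇒ 0x5B005 (P1/RW0/US1/PS0)
  → PROTECTION_VIOLATION  (4 entries read)
#5 VA=0xD0041E17968 (r,user):
  lvl0: tbl 0x36, slot 26 ⇒ 0x5C007 (P1/RW1/US1/PS0)
  lvl1: tbl 0x5C, slot 1 ⇒ 0x5D007 (P1/RW1/US1/PS0)
  lvl2: tbl 0x5D, slot 15 ⇒ 0x5E007 (P1/RW1/US1/PS0)
  lvl3: tbl 0x5E, slot 23 ⇒ 0x62007 (P1/RW1/US1/PS0)
  ✓ 0x62968  — 4 lookups

Access #5 PA: 0x62968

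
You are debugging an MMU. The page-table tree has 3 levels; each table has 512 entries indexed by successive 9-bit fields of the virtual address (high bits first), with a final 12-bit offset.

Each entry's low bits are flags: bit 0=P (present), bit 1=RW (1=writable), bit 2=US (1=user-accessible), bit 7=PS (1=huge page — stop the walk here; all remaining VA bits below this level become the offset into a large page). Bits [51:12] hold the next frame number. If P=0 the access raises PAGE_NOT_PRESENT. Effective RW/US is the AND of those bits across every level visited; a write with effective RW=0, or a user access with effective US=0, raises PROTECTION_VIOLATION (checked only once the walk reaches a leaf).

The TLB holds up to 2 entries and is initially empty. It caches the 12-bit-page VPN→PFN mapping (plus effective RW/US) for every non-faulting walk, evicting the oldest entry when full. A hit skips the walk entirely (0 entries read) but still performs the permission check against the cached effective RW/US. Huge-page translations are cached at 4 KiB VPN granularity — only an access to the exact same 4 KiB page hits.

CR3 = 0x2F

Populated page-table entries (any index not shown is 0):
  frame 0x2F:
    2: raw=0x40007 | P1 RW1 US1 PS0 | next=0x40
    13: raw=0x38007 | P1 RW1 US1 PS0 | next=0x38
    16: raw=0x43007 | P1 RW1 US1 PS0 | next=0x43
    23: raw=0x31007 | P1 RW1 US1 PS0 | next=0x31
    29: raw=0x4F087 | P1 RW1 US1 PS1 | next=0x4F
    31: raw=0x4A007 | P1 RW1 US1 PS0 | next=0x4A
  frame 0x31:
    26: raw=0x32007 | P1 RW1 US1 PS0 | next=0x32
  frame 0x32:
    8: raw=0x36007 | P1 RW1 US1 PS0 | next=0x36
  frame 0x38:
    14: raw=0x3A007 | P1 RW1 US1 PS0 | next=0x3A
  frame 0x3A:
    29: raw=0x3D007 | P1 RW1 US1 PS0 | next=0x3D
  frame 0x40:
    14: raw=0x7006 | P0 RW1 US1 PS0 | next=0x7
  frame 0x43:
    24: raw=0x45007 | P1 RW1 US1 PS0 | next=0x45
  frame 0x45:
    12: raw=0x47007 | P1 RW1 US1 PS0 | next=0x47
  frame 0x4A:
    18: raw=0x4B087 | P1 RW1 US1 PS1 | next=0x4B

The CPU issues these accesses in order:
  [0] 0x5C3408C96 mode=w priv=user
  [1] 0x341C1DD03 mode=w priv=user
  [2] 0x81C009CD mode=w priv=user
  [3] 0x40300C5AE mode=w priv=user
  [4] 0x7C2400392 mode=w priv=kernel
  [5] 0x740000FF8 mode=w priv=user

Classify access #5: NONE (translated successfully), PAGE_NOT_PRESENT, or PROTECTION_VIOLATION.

Trace:
#0 VA=0x5C3408C96 (w,user):
  [0] read 0x2F idx=23: raw=0x31007 flags P=1 W=1 U=1 S=0
  [1] read 0x31 idx=26: raw=0x32007 flags P=1 W=1 U=1 S=0
  [2] read 0x32 idx=8: raw=0x36007 flags P=1 W=1 U=1 S=0
  ⇒ phys 0x36C96  [3 reads]
#1 VA=0x341C1DD03 (w,user):
  [0] read 0x2F idx=13: raw=0x38007 flags P=1 W=1 U=1 S=0
  [1] read 0x38 idx=14: raw=0x3A007 flags P=1 W=1 U=1 S=0
  [2] read 0x3A idx=29: raw=0x3D007 flags P=1 W=1 U=1 S=0
  ⇒ phys 0x3DD03  [3 reads]
#2 VA=0x81C009CD (w,user):
  [0] read 0x2F idx=2: raw=0x40007 flags P=1 W=1 U=1 S=0
  [1] read 0x40 idx=14: raw=0x7006 flags P=0 W=1 U=1 S=0
  ⇒ fault: PAGE_NOT_PRESENT  — 2 lookups
#3 VA=0x40300C5AE (w,user):
  [0] read 0x2F idx=16: raw=0x43007 flags P=1 W=1 U=1 S=0
  [1] read 0x43 idx=24: raw=0x45007 flags P=1 W=1 U=1 S=0
  [2] read 0x45 idx=12: raw=0x47007 flags P=1 W=1 U=1 S=0
  ⇒ phys 0x475AE  [3 reads]
#4 VA=0x7C2400392 (w,kernel):
  [0] read 0x2F idx=31: raw=0x4A007 flags P=1 W=1 U=1 S=0
  [1] read 0x4A idx=18: raw=0x4B087 flags P=1 W=1 U=1 S=1
  ⇒ phys 0x4B392 (huge @L1)  [2 reads]
#5 VA=0x740000FF8 (w,user):
  [0] read 0x2F idx=29: raw=0x4F087 flags P=1 W=1 U=1 S=1
  ⇒ phys 0x4FFF8 (huge @L0)  [1 reads]

Access #5 fault: NONE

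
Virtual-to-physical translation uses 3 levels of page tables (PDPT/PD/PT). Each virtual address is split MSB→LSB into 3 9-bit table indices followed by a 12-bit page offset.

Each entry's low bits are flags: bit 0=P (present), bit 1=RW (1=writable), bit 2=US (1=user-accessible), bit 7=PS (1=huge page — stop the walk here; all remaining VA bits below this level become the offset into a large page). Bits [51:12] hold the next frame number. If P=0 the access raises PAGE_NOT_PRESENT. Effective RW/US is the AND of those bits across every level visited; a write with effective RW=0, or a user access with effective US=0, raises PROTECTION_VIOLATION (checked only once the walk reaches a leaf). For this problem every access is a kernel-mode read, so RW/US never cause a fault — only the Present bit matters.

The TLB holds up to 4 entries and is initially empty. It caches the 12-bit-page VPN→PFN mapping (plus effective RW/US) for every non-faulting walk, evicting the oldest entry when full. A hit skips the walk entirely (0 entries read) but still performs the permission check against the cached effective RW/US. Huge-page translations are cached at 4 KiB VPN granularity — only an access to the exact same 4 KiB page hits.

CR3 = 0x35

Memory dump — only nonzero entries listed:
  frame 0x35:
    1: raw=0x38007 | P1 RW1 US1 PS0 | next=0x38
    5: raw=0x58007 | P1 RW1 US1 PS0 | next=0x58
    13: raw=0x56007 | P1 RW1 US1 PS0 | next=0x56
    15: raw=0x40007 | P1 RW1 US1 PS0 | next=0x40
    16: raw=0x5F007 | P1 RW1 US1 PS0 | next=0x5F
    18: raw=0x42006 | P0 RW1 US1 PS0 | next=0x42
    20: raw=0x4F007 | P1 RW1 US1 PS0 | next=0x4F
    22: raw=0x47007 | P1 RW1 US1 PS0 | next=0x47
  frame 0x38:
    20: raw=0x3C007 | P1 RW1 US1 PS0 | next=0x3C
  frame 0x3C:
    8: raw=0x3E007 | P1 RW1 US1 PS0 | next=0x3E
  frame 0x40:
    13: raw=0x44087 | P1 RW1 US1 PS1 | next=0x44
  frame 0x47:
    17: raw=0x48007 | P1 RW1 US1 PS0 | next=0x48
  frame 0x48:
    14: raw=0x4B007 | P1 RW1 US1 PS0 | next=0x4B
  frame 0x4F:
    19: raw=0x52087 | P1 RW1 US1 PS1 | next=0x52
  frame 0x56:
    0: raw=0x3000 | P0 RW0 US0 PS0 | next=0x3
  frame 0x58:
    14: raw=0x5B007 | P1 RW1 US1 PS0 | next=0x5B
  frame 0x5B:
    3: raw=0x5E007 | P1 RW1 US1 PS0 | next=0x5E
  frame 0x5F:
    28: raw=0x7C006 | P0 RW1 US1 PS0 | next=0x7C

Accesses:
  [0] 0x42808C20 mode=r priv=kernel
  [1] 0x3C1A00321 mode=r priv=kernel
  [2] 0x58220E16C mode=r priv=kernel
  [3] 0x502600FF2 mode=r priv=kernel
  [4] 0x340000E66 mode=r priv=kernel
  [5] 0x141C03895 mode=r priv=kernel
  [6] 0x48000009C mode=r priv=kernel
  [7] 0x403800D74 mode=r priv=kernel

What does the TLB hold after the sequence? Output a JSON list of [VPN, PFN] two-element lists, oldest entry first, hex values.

Per-access translation:
#0 VA=0x42808C20 (r,kernel):
  L0 @0x35[1] → 0x38007  P=1,RW=1,US=1,PS=0
  L1 @0x38[20] → 0x3C007  P=1,RW=1,US=1,PS=0
  L2 @0x3C[8] → 0x3E007  P=1,RW=1,US=1,PS=0
  ⇒ phys 0x3EC20  [3 reads]
#1 VA=0x3C1A00321 (r,kernel):
  L0 @0x35[15] → 0x40007  P=1,RW=1,US=1,PS=0
  L1 @0x40[13] → 0x44087  P=1,RW=1,US=1,PS=1
  ⇒ phys 0x44321 (huge @L1)  [2 reads]
#2 VA=0x58220E16C (r,kernel):
  L0 @0x35[22] → 0x47007  P=1,RW=1,US=1,PS=0
  L1 @0x47[17] → 0x48007  P=1,RW=1,US=1,PS=0
  L2 @0x48[14] → 0x4B007  P=1,RW=1,US=1,PS=0
  ⇒ phys 0x4B16C  [3 reads]
#3 VA=0x502600FF2 (r,kernel):
  L0 @0x35[20] → 0x4F007  P=1,RW=1,US=1,PS=0
  L1 @0x4F[19] → 0x52087  P=1,RW=1,US=1,PS=1
  ⇒ phys 0x52FF2 (huge @L1)  [2 reads]
#4 VA=0x340000E66 (r,kernel):
  L0 @0x35[13] → 0x56007  P=1,RW=1,US=1,PS=0
  L1 @0x56[0] → 0x3000  P=0,RW=0,US=0,PS=0
  ✗ PAGE_NOT_PRESENT  [2 reads]
#5 VA=0x141C03895 (r,kernel):
  L0 @0x35[5] → 0x58007  P=1,RW=1,US=1,PS=0
  L1 @0x58[14] → 0x5B007  P=1,RW=1,US=1,PS=0
  L2 @0x5B[3] → 0x5E007  P=1,RW=1,US=1,PS=0
  ⇒ phys 0x5E895  [3 reads]
#6 VA=0x48000009C (r,kernel):
  L0 @0x35[18] → 0x42006  P=0,RW=1,US=1,PS=0
  ✗ PAGE_NOT_PRESENT  [1 reads]
#7 VA=0x403800D74 (r,kernel):
  L0 @0x35[16] → 0x5F007  P=1,RW=1,US=1,PS=0
  L1 @0x5F[28] → 0x7C006  P=0,RW=1,US=1,PS=0
  ✗ PAGE_NOT_PRESENT  [2 reads]

TLB: [["0x3C1A00", "0x44"], ["0x58220E", "0x4B"], ["0x502600", "0x52"], ["0x141C03", "0x5E"]]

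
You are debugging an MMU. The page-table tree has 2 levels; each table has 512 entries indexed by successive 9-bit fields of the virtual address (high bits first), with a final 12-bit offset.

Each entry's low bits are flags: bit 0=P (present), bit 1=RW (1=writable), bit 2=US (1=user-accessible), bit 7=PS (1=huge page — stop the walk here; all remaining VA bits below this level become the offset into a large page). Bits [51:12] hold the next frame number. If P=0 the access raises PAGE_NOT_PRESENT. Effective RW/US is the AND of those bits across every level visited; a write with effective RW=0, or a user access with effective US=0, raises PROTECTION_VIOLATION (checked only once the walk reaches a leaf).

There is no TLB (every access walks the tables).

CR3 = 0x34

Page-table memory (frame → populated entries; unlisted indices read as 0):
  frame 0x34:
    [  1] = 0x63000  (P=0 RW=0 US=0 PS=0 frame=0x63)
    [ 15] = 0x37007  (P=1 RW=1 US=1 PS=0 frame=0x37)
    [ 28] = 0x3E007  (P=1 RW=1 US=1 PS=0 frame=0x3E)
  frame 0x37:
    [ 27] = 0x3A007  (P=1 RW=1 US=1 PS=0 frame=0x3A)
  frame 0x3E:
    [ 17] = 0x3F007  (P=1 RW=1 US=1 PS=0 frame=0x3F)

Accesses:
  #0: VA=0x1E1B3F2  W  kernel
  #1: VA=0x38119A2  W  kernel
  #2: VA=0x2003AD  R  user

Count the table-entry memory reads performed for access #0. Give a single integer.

Per-access translation:
#0 VA=0x1E1B3F2 (w,kernel):
  L0 @0x34[15] → 0x37007  P=1,RW=1,US=1,PS=0
  L1 @0x37[27] → 0x3A007  P=1,RW=1,US=1,PS=0
  → PA=0x3A3F2  (2 entries read)
#1 VA=0x38119A2 (w,kernel):
  L0 @0x34[28] → 0x3E007  P=1,RW=1,US=1,PS=0
  L1 @0x3E[17] → 0x3F007  P=1,RW=1,US=1,PS=0
  → PA=0x3F9A2  (2 entries read)
#2 VA=0x2003AD (r,user):
  L0 @0x34[1] → 0x63000  P=0,RW=0,US=0,PS=0
  ✗ PAGE_NOT_PRESENT  [1 reads]

Entries read for #0: 2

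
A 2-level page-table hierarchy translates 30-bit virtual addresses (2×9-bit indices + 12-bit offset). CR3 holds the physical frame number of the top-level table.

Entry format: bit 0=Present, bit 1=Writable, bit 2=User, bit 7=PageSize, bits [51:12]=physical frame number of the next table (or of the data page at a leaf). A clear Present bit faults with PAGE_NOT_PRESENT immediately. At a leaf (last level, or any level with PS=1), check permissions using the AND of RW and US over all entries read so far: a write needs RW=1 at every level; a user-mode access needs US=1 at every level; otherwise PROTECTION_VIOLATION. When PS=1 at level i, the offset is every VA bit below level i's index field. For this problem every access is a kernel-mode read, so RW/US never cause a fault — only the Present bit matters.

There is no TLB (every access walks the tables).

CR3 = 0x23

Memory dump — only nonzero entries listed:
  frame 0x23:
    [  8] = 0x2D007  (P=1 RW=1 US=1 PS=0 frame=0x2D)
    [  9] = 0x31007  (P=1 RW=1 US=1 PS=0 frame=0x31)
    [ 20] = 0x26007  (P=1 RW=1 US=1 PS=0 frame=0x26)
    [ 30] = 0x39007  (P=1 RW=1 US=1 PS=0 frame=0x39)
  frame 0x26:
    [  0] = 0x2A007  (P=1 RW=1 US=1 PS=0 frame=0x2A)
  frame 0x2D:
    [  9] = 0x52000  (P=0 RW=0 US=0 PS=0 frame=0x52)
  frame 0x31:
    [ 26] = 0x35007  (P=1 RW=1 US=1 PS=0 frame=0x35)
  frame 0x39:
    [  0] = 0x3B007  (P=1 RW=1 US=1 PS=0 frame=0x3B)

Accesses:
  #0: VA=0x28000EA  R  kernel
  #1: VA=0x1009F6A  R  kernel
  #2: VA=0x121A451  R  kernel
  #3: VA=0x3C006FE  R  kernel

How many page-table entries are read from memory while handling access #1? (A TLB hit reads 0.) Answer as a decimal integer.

Per-access translation:
#0 VA=0x28000EA (r,kernel):
  L0 @0x23[20] → 0x26007  P=1,RW=1,US=1,PS=0
  L1 @0x26[0] → 0x2A007  P=1,RW=1,US=1,PS=0
  → PA=0x2A0EA  (2 entries read)
#1 VA=0x1009F6A (r,kernel):
  L0 @0x23[8] → 0x2D007  P=1,RW=1,US=1,PS=0
  L1 @0x2D[9] → 0x52000  P=0,RW=0,US=0,PS=0
  ✗ PAGE_NOT_PRESENT  [2 reads]
#2 VA=0x121A451 (r,kernel):
  L0 @0x23[9] → 0x31007  P=1,RW=1,US=1,PS=0
  L1 @0x31[26] → 0x35007  P=1,RW=1,US=1,PS=0
  → PA=0x35451  (2 entries read)
#3 VA=0x3C006FE (r,kernel):
  L0 @0x23[30] → 0x39007  P=1,RW=1,US=1,PS=0
  L1 @0x39[0] → 0x3B007  P=1,RW=1,US=1,PS=0
  → PA=0x3B6FE  (2 entries read)

Entries read for #1: 2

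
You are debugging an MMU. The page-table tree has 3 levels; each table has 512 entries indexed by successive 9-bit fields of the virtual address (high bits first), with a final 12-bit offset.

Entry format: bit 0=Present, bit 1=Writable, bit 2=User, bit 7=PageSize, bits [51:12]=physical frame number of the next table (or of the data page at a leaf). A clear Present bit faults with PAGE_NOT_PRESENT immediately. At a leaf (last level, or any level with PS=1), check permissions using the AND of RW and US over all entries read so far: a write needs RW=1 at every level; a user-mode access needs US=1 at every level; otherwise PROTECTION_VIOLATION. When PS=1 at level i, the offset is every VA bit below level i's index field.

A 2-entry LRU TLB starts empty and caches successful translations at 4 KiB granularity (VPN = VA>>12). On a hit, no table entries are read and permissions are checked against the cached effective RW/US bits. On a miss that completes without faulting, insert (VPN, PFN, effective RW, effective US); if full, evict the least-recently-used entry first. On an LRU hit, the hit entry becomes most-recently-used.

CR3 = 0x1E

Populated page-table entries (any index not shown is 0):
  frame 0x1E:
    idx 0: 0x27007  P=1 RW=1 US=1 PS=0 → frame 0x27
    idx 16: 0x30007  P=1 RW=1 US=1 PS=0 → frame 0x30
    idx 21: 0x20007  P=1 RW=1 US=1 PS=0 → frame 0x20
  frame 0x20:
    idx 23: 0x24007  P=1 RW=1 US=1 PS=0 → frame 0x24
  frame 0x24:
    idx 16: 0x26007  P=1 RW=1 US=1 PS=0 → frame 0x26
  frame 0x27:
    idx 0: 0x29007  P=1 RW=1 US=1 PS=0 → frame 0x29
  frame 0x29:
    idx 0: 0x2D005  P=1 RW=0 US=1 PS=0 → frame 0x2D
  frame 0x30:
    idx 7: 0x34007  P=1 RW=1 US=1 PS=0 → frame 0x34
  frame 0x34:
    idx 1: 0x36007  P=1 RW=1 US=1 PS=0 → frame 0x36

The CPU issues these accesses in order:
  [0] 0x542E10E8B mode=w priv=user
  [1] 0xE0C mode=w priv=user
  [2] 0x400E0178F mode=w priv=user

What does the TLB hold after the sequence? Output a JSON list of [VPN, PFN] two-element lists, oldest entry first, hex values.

Trace:
#0 VA=0x542E10E8B (w,user):
  L0: frame=0x1E idx=21 entry=0x20007 [P=1 RW=1 US=1 PS=0]
  L1: frame=0x20 idx=23 entry=0x24007 [P=1 RW=1 US=1 PS=0]
  L2: frame=0x24 idx=16 entry=0x26007 [P=1 RW=1 US=1 PS=0]
  → PA=0x26E8B  (3 entries read)
#1 VA=0xE0C (w,user):
  L0: frame=0x1E idx=0 entry=0x27007 [P=1 RW=1 US=1 PS=0]
  L1: frame=0x27 idx=0 entry=0x29007 [P=1 RW=1 US=1 PS=0]
  L2: frame=0x29 idx=0 entry=0x2D005 [P=1 RW=0 US=1 PS=0]
  ✗ PROTECTION_VIOLATION  [3 reads]
#2 VA=0x400E0178F (w,user):
  L0: frame=0x1E idx=16 entry=0x30007 [P=1 RW=1 US=1 PS=0]
  L1: frame=0x30 idx=7 entry=0x34007 [P=1 RW=1 US=1 PS=0]
  L2: frame=0x34 idx=1 entry=0x36007 [P=1 RW=1 US=1 PS=0]
  → PA=0x3678F  (3 entries read)

TLB: [["0x542E10", "0x26"], ["0x400E01", "0x36"]]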